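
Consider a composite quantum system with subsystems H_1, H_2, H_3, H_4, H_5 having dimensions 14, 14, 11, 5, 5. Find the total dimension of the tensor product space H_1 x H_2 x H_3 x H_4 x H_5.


dim(H_1 x H_2 x H_3 x H_4 x H_5) = 14 * 14 * 11 * 5 * 5
= 196 * 11 * 5 * 5
= 2156 * 5 * 5
= 10780 * 5
= 53900

53900


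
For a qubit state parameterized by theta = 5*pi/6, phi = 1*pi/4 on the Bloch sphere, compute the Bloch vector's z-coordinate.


theta = 2.6180, phi = 0.7854
r_z = cos(theta) = -0.8660

-0.8660


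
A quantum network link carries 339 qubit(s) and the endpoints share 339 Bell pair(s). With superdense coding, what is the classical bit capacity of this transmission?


Superdense coding allows 2 classical bits per shared entangled pair.
339 pair(s) -> 2 * 339 = 678 classical bits

678


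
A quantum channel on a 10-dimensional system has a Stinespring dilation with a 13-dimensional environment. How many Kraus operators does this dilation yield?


Tracing out the environment in an orthonormal basis {|i>_E} gives Kraus operators K_i = <i|_E U |0>_E.
Number of Kraus operators = dim(H_env) = d_env
= 13

13


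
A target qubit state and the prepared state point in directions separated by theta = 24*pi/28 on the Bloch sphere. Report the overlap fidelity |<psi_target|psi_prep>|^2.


For states separated by angle theta on Bloch sphere:
F = cos^2(theta/2)
theta = 24*pi/28 = 2.6928
theta/2 = 1.3464
cos(theta/2) = 0.2225
F = 0.0495

0.0495


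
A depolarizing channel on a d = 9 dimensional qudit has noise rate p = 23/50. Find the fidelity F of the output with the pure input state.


F = (1-p) + p/d
= (1 - 0.4600) + 0.4600/9
= 0.5400 + 0.0511
= 0.5911

0.5911


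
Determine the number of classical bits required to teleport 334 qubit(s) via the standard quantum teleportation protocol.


Quantum teleportation requires 2 classical bits per qubit teleported.
334 qubit(s) -> 2 * 334 = 668 classical bits

668


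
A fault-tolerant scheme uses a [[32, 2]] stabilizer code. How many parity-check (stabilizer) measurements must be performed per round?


For an [[n,k]] stabilizer code:
Number of stabilizer generators = n - k
= 32 - 2
= 30

30


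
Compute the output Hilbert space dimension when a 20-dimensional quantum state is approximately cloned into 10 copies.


Output space = H^(tensor 10) where dim(H) = 20
dim = 20^10
= 400 (after 2 factors)
= 8000 (after 3 factors)
= 160000 (after 4 factors)
= 3200000 (after 5 factors)
= 64000000 (after 6 factors)
= 1280000000 (after 7 factors)
= 25600000000 (after 8 factors)
= 512000000000 (after 9 factors)
= 10240000000000 (after 10 factors)
= 10240000000000

10240000000000


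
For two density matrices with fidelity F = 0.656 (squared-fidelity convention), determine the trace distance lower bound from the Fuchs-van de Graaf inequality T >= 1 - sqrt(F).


Fuchs-van de Graaf (squared-fidelity convention): 1 - sqrt(F) <= T <= sqrt(1 - F).
Lower bound: T >= 1 - sqrt(F)
sqrt(F) = sqrt(0.656) = 0.8099
T >= 1 - 0.8099
T >= 0.1901

0.1901


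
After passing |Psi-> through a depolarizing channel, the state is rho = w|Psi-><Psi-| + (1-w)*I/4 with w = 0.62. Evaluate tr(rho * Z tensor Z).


|Psi-> = (|01> - |10>)/sqrt(2)
For the pure Bell state, <Z_A Z_B> = -1 (Bell-state Pauli correlator).
The maximally-mixed part I/4 has tr(I/4 * P tensor P) = 0 for any traceless Pauli P.
So <Z_A Z_B>_rho = w * (-1) + (1 - w) * 0
= 0.62 * (-1)
= -0.6200

-0.6200


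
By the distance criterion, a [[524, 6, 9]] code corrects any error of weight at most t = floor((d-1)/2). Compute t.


Code parameters: [[524, 6, 9]], distance d = 9.
Number of correctable errors = floor((d-1)/2)
= floor((9 - 1)/2)
= floor(8/2)
= 4

4


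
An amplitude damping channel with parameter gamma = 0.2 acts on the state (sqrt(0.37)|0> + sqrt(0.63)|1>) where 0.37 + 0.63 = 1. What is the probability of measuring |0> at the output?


For amplitude damping with parameter gamma on state sqrt(a)|0> + sqrt(b)|1>:
alpha^2 = 0.37, beta^2 = 0.63
P(|0>) = alpha^2 + gamma * beta^2
= 0.37 + 0.2 * 0.63
= 0.37 + 0.1260
= 0.4960

0.4960


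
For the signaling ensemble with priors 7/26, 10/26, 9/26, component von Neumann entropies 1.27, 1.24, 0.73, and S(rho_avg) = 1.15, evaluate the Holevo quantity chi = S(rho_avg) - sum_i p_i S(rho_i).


chi = S(rho) - sum_i p_i * S(rho_i)
Weighted entropy = 7/26 * 1.27 + 10/26 * 1.24 + 9/26 * 0.73
= 1.0715
chi = 1.15 - 1.0715
= 0.0785

0.0785


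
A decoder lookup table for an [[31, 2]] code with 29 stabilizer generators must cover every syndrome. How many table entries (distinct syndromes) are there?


Each stabilizer generator gives a binary (+1 or -1) measurement outcome.
With 29 independent generators:
Total syndromes = 2^29
= 536870912

536870912


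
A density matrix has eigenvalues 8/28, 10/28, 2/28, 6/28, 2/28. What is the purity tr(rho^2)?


tr(rho^2) = sum of eigenvalues squared
= (8/28)^2 + (10/28)^2 + (2/28)^2 + (6/28)^2 + (2/28)^2
= (64 + 100 + 4 + 36 + 4) / 784
= 208/784
= 0.2653

0.2653


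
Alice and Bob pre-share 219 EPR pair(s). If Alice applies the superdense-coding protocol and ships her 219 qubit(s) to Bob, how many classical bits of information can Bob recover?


Superdense coding allows 2 classical bits per shared entangled pair.
219 pair(s) -> 2 * 219 = 438 classical bits

438


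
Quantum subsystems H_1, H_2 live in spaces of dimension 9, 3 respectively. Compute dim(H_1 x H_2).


dim(H_1 x H_2) = 9 * 3
= 27

27


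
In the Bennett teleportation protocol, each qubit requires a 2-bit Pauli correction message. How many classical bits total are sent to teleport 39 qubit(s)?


Quantum teleportation requires 2 classical bits per qubit teleported.
39 qubit(s) -> 2 * 39 = 78 classical bits

78


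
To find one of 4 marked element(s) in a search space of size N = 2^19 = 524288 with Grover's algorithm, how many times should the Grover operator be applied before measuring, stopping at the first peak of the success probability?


After j Grover iterations the success probability is P(j) = sin^2((2j+1)*theta), where sin(theta) = sqrt(k/N).
N = 2^19 = 524288, k = 4
sin(theta) = sqrt(k/N) = 0.002762135864
theta = arcsin(sqrt(k/N)) = 0.002762139376 rad
P(j) reaches its first maximum when (2j+1)*theta is as close as possible to pi/2, i.e. j = round(pi/(4*theta) - 1/2).
pi/(4*theta) - 1/2 = 283.8441
(For comparison, the common estimate pi/4 * sqrt(N/k) = 284.3445; the exact maximiser is used here.)
Optimal iterations = 284

284


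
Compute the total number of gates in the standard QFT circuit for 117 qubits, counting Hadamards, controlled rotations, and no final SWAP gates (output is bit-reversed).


Hadamard gates: 117
Controlled rotations: n*(n-1)/2 = 117*116/2 = 6786
SWAP gates: 0 (omitted)
Total = 117 + 6786
= 6903

6903


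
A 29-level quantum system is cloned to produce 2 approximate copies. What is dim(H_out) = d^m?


Output space = H^(tensor 2) where dim(H) = 29
dim = 29^2
= 841

841


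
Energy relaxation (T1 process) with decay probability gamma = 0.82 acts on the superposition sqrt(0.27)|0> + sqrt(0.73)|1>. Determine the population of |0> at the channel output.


For amplitude damping with parameter gamma on state sqrt(a)|0> + sqrt(b)|1>:
alpha^2 = 0.27, beta^2 = 0.73
P(|0>) = alpha^2 + gamma * beta^2
= 0.27 + 0.82 * 0.73
= 0.27 + 0.5986
= 0.8686

0.8686


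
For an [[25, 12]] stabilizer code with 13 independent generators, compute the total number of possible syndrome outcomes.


Each stabilizer generator gives a binary (+1 or -1) measurement outcome.
With 13 independent generators:
Total syndromes = 2^13
= 8192

8192


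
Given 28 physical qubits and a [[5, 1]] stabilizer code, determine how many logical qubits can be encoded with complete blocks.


Each code block uses 5 physical qubits for 1 logical qubit(s).
Number of complete blocks = floor(28 / 5) = 5
Logical qubits = 5 * 1
= 5

5


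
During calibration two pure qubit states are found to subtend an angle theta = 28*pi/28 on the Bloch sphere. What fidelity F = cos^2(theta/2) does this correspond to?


For states separated by angle theta on Bloch sphere:
F = cos^2(theta/2)
theta = 28*pi/28 = 3.1416
theta/2 = 1.5708
cos(theta/2) = 0.0000
F = 0.0000

0.0000


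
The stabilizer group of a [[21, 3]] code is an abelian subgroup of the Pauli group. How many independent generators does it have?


For an [[n,k]] stabilizer code:
Number of stabilizer generators = n - k
= 21 - 3
= 18

18


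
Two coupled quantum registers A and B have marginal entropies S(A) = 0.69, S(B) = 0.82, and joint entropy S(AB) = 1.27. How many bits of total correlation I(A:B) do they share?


I(A:B) = S(A) + S(B) - S(AB)
= 0.69 + 0.82 - 1.27
= 0.2400

0.2400


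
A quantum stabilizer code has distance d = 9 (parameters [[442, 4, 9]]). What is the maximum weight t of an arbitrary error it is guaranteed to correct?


Code parameters: [[442, 4, 9]], distance d = 9.
Number of correctable errors = floor((d-1)/2)
= floor((9 - 1)/2)
= floor(8/2)
= 4

4


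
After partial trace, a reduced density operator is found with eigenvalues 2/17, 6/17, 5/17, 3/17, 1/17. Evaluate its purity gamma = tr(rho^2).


tr(rho^2) = sum of eigenvalues squared
= (2/17)^2 + (6/17)^2 + (5/17)^2 + (3/17)^2 + (1/17)^2
= (4 + 36 + 25 + 9 + 1) / 289
= 75/289
= 0.2595

0.2595


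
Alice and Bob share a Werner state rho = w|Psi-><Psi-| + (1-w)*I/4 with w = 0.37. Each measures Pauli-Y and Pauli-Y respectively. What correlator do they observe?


|Psi-> = (|01> - |10>)/sqrt(2)
For the pure Bell state, <Y_A Y_B> = -1 (Bell-state Pauli correlator).
The maximally-mixed part I/4 has tr(I/4 * P tensor P) = 0 for any traceless Pauli P.
So <Y_A Y_B>_rho = w * (-1) + (1 - w) * 0
= 0.37 * (-1)
= -0.3700

-0.3700


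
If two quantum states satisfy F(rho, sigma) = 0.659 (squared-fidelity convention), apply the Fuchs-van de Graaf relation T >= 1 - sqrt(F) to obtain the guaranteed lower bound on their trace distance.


Fuchs-van de Graaf (squared-fidelity convention): 1 - sqrt(F) <= T <= sqrt(1 - F).
Lower bound: T >= 1 - sqrt(F)
sqrt(F) = sqrt(0.659) = 0.8118
T >= 1 - 0.8118
T >= 0.1882

0.1882


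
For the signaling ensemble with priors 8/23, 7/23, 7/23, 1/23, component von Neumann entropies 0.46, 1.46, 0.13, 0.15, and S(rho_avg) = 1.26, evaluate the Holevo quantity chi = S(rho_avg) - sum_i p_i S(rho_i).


chi = S(rho) - sum_i p_i * S(rho_i)
Weighted entropy = 8/23 * 0.46 + 7/23 * 1.46 + 7/23 * 0.13 + 1/23 * 0.15
= 0.6504
chi = 1.26 - 0.6504
= 0.6096

0.6096


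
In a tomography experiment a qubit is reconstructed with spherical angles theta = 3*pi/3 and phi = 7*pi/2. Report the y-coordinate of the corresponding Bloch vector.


theta = 3.1416, phi = 10.9956
r_y = sin(theta)*sin(phi) = 0.0000 * -1.0000
r_y = 0.0000

0.0000


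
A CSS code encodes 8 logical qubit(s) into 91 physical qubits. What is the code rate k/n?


Code rate R = k/n
= 8/91
= 0.0879

0.0879


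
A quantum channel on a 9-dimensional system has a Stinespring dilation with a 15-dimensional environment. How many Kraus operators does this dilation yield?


Tracing out the environment in an orthonormal basis {|i>_E} gives Kraus operators K_i = <i|_E U |0>_E.
Number of Kraus operators = dim(H_env) = d_env
= 15

15


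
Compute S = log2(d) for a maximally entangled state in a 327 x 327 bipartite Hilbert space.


For a maximally entangled state in d x d:
S = log2(d) = log2(327)
= 8.3531

8.3531


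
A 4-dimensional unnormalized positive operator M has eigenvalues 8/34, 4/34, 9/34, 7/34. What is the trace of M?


tr(M) = sum of eigenvalues
= 8/34 + 4/34 + 9/34 + 7/34
= 28/34
= 0.8235

0.8235


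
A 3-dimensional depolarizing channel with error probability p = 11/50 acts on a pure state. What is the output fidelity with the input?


F = (1-p) + p/d
= (1 - 0.2200) + 0.2200/3
= 0.7800 + 0.0733
= 0.8533

0.8533


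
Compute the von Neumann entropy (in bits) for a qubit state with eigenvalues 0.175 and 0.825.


S = -p*log2(p) - (1-p)*log2(1-p)
p = 0.1750, 1-p = 0.8250
= -0.1750 * log2(0.1750) - 0.8250 * log2(0.8250)
= -(-0.4401) - (-0.2290)
= 0.6690

0.6690


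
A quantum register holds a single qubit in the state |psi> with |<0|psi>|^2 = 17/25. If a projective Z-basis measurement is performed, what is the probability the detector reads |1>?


|alpha|^2 = 17/25 = 0.6800
|beta|^2 = 1 - 17/25 = 8/25 = 0.3200
P(|1>) = |beta|^2 = 0.3200

0.3200


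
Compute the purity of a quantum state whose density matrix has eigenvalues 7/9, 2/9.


tr(rho^2) = sum of eigenvalues squared
= (7/9)^2 + (2/9)^2
= (49 + 4) / 81
= 53/81
= 0.6543

0.6543


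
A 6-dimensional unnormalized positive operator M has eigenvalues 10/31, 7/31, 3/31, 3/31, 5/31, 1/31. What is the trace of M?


tr(M) = sum of eigenvalues
= 10/31 + 7/31 + 3/31 + 3/31 + 5/31 + 1/31
= 29/31
= 0.9355

0.9355


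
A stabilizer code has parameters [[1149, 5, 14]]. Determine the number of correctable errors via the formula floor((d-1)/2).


Code parameters: [[1149, 5, 14]], distance d = 14.
Number of correctable errors = floor((d-1)/2)
= floor((14 - 1)/2)
= floor(13/2)
= 6

6


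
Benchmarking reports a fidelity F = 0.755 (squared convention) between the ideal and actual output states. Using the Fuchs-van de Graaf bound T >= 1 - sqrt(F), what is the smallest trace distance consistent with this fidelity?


Fuchs-van de Graaf (squared-fidelity convention): 1 - sqrt(F) <= T <= sqrt(1 - F).
Lower bound: T >= 1 - sqrt(F)
sqrt(F) = sqrt(0.755) = 0.8689
T >= 1 - 0.8689
T >= 0.1311

0.1311


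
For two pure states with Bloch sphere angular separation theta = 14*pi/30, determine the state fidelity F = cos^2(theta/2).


For states separated by angle theta on Bloch sphere:
F = cos^2(theta/2)
theta = 14*pi/30 = 1.4661
theta/2 = 0.7330
cos(theta/2) = 0.7431
F = 0.5523

0.5523


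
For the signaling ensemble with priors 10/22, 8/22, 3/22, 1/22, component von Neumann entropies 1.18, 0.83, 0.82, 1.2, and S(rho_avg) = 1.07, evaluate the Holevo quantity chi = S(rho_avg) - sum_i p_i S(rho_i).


chi = S(rho) - sum_i p_i * S(rho_i)
Weighted entropy = 10/22 * 1.18 + 8/22 * 0.83 + 3/22 * 0.82 + 1/22 * 1.2
= 1.0045
chi = 1.07 - 1.0045
= 0.0655

0.0655


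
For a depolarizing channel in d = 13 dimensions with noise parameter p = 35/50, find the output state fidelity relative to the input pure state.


F = (1-p) + p/d
= (1 - 0.7000) + 0.7000/13
= 0.3000 + 0.0538
= 0.3538

0.3538


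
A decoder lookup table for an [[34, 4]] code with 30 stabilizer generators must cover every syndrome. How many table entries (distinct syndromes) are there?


Each stabilizer generator gives a binary (+1 or -1) measurement outcome.
With 30 independent generators:
Total syndromes = 2^30
= 1073741824

1073741824


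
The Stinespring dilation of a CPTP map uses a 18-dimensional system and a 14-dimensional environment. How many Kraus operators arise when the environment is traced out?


Tracing out the environment in an orthonormal basis {|i>_E} gives Kraus operators K_i = <i|_E U |0>_E.
Number of Kraus operators = dim(H_env) = d_env
= 14

14


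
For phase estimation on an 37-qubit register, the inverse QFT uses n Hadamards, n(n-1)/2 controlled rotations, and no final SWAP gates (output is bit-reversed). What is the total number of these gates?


Hadamard gates: 37
Controlled rotations: n*(n-1)/2 = 37*36/2 = 666
SWAP gates: 0 (omitted)
Total = 37 + 666
= 703

703


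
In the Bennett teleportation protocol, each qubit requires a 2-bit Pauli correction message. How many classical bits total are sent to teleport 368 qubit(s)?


Quantum teleportation requires 2 classical bits per qubit teleported.
368 qubit(s) -> 2 * 368 = 736 classical bits

736


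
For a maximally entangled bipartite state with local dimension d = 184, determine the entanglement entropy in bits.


For a maximally entangled state in d x d:
S = log2(d) = log2(184)
= 7.5236

7.5236


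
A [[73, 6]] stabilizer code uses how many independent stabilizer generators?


For an [[n,k]] stabilizer code:
Number of stabilizer generators = n - k
= 73 - 6
= 67

67


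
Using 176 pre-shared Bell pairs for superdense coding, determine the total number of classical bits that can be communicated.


Superdense coding allows 2 classical bits per shared entangled pair.
176 pair(s) -> 2 * 176 = 352 classical bits

352


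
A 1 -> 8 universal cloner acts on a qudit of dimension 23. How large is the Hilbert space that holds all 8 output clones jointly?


Output space = H^(tensor 8) where dim(H) = 23
dim = 23^8
= 529 (after 2 factors)
= 12167 (after 3 factors)
= 279841 (after 4 factors)
= 6436343 (after 5 factors)
= 148035889 (after 6 factors)
= 3404825447 (after 7 factors)
= 78310985281 (after 8 factors)
= 78310985281

78310985281


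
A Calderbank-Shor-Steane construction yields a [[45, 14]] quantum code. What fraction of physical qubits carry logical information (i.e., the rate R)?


Code rate R = k/n
= 14/45
= 0.3111

0.3111


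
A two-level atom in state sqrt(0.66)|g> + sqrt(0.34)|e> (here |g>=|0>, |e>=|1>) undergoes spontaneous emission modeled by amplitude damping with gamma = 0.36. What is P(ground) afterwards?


For amplitude damping with parameter gamma on state sqrt(a)|0> + sqrt(b)|1>:
alpha^2 = 0.66, beta^2 = 0.34
P(|0>) = alpha^2 + gamma * beta^2
= 0.66 + 0.36 * 0.34
= 0.66 + 0.1224
= 0.7824

0.7824


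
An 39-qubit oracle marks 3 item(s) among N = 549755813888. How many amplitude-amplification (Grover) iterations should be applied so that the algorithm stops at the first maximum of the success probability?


After j Grover iterations the success probability is P(j) = sin^2((2j+1)*theta), where sin(theta) = sqrt(k/N).
N = 2^39 = 549755813888, k = 3
sin(theta) = sqrt(k/N) = 2.336015456e-06
theta = arcsin(sqrt(k/N)) = 2.336015456e-06 rad
P(j) reaches its first maximum when (2j+1)*theta is as close as possible to pi/2, i.e. j = round(pi/(4*theta) - 1/2).
pi/(4*theta) - 1/2 = 336212.2427
(For comparison, the common estimate pi/4 * sqrt(N/k) = 336212.7427; the exact maximiser is used here.)
Optimal iterations = 336212

336212


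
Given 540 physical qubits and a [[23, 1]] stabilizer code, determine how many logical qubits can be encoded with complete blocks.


Each code block uses 23 physical qubits for 1 logical qubit(s).
Number of complete blocks = floor(540 / 23) = 23
Logical qubits = 23 * 1
= 23

23


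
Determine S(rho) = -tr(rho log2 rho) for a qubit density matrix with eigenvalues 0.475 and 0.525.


S = -p*log2(p) - (1-p)*log2(1-p)
p = 0.4750, 1-p = 0.5250
= -0.4750 * log2(0.4750) - 0.5250 * log2(0.5250)
= -(-0.5102) - (-0.4880)
= 0.9982

0.9982


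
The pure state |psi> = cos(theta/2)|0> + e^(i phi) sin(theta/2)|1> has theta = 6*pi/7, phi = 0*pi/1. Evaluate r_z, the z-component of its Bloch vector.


theta = 2.6928, phi = 0.0000
r_z = cos(theta) = -0.9010

-0.9010


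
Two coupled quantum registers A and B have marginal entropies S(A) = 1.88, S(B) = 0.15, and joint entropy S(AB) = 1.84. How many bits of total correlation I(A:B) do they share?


I(A:B) = S(A) + S(B) - S(AB)
= 1.88 + 0.15 - 1.84
= 0.1900

0.1900


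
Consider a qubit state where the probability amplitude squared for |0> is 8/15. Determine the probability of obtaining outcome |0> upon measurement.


|alpha|^2 = 8/15 = 0.5333
|beta|^2 = 1 - 8/15 = 7/15 = 0.4667
P(|0>) = |alpha|^2 = 0.5333

0.5333


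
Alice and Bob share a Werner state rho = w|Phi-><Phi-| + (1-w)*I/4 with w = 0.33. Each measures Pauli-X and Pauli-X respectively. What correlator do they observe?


|Phi-> = (|00> - |11>)/sqrt(2)
For the pure Bell state, <X_A X_B> = -1 (Bell-state Pauli correlator).
The maximally-mixed part I/4 has tr(I/4 * P tensor P) = 0 for any traceless Pauli P.
So <X_A X_B>_rho = w * (-1) + (1 - w) * 0
= 0.33 * (-1)
= -0.3300

-0.3300


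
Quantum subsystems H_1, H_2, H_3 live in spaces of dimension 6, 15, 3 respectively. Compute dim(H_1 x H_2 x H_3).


dim(H_1 x H_2 x H_3) = 6 * 15 * 3
= 90 * 3
= 270

270


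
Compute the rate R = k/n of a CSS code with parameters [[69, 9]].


Code rate R = k/n
= 9/69
= 0.1304

0.1304


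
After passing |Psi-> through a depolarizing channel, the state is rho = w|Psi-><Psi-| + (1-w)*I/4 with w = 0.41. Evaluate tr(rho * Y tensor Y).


|Psi-> = (|01> - |10>)/sqrt(2)
For the pure Bell state, <Y_A Y_B> = -1 (Bell-state Pauli correlator).
The maximally-mixed part I/4 has tr(I/4 * P tensor P) = 0 for any traceless Pauli P.
So <Y_A Y_B>_rho = w * (-1) + (1 - w) * 0
= 0.41 * (-1)
= -0.4100

-0.4100


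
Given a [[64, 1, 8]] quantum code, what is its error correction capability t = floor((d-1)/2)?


Code parameters: [[64, 1, 8]], distance d = 8.
Number of correctable errors = floor((d-1)/2)
= floor((8 - 1)/2)
= floor(7/2)
= 3

3


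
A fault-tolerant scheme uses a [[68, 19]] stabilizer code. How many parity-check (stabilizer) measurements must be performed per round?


For an [[n,k]] stabilizer code:
Number of stabilizer generators = n - k
= 68 - 19
= 49

49


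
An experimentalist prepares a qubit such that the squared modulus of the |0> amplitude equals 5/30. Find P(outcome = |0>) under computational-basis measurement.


|alpha|^2 = 5/30 = 0.1667
|beta|^2 = 1 - 5/30 = 25/30 = 0.8333
P(|0>) = |alpha|^2 = 0.1667

0.1667


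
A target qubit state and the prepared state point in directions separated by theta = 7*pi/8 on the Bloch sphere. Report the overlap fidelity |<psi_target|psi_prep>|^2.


For states separated by angle theta on Bloch sphere:
F = cos^2(theta/2)
theta = 7*pi/8 = 2.7489
theta/2 = 1.3744
cos(theta/2) = 0.1951
F = 0.0381

0.0381


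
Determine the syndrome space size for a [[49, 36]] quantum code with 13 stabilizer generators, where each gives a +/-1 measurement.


Each stabilizer generator gives a binary (+1 or -1) measurement outcome.
With 13 independent generators:
Total syndromes = 2^13
= 8192

8192


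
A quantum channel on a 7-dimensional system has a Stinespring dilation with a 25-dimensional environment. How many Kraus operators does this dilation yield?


Tracing out the environment in an orthonormal basis {|i>_E} gives Kraus operators K_i = <i|_E U |0>_E.
Number of Kraus operators = dim(H_env) = d_env
= 25

25


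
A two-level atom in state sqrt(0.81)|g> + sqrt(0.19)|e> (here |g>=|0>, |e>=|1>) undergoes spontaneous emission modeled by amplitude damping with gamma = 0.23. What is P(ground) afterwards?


For amplitude damping with parameter gamma on state sqrt(a)|0> + sqrt(b)|1>:
alpha^2 = 0.81, beta^2 = 0.19
P(|0>) = alpha^2 + gamma * beta^2
= 0.81 + 0.23 * 0.19
= 0.81 + 0.0437
= 0.8537

0.8537


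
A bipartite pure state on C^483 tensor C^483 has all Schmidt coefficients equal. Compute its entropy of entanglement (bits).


For a maximally entangled state in d x d:
S = log2(d) = log2(483)
= 8.9159

8.9159


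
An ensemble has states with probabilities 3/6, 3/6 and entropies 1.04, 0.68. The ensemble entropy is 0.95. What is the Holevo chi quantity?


chi = S(rho) - sum_i p_i * S(rho_i)
Weighted entropy = 3/6 * 1.04 + 3/6 * 0.68
= 0.8600
chi = 0.95 - 0.8600
= 0.0900

0.0900


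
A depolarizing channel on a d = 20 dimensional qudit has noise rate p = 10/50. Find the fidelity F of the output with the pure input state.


F = (1-p) + p/d
= (1 - 0.2000) + 0.2000/20
= 0.8000 + 0.0100
= 0.8100

0.8100


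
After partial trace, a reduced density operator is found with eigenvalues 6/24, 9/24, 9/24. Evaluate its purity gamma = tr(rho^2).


tr(rho^2) = sum of eigenvalues squared
= (6/24)^2 + (9/24)^2 + (9/24)^2
= (36 + 81 + 81) / 576
= 198/576
= 0.3438

0.3438


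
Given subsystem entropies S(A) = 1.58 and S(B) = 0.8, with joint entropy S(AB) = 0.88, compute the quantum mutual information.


I(A:B) = S(A) + S(B) - S(AB)
= 1.58 + 0.8 - 0.88
= 1.5000

1.5000


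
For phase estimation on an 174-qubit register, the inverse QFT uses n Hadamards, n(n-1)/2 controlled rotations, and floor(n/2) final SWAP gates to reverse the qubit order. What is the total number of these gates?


Hadamard gates: 174
Controlled rotations: n*(n-1)/2 = 174*173/2 = 15051
SWAP gates: floor(n/2) = floor(174/2) = 87
Total = 174 + 15051 + 87
= 15312

15312


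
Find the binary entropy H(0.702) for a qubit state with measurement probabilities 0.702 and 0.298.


S = -p*log2(p) - (1-p)*log2(1-p)
p = 0.7020, 1-p = 0.2980
= -0.7020 * log2(0.7020) - 0.2980 * log2(0.2980)
= -(-0.3583) - (-0.5205)
= 0.8788

0.8788


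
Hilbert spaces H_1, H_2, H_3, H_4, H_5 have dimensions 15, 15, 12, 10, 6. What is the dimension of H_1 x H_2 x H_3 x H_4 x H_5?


dim(H_1 x H_2 x H_3 x H_4 x H_5) = 15 * 15 * 12 * 10 * 6
= 225 * 12 * 10 * 6
= 2700 * 10 * 6
= 27000 * 6
= 162000

162000


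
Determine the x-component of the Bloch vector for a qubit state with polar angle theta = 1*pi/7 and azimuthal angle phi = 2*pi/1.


theta = 0.4488, phi = 6.2832
r_x = sin(theta)*cos(phi) = 0.4339 * 1.0000
r_x = 0.4339

0.4339


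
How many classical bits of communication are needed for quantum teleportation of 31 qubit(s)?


Quantum teleportation requires 2 classical bits per qubit teleported.
31 qubit(s) -> 2 * 31 = 62 classical bits

62


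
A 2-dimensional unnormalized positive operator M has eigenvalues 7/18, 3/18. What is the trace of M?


tr(M) = sum of eigenvalues
= 7/18 + 3/18
= 10/18
= 0.5556

0.5556


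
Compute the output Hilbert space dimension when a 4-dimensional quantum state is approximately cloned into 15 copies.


Output space = H^(tensor 15) where dim(H) = 4
dim = 4^15
= 16 (after 2 factors)
= 64 (after 3 factors)
= 256 (after 4 factors)
= 1024 (after 5 factors)
= 4096 (after 6 factors)
= 16384 (after 7 factors)
= 65536 (after 8 factors)
= 262144 (after 9 factors)
= 1048576 (after 10 factors)
= 4194304 (after 11 factors)
= 16777216 (after 12 factors)
= 67108864 (after 13 factors)
= 268435456 (after 14 factors)
= 1073741824 (after 15 factors)
= 1073741824

1073741824


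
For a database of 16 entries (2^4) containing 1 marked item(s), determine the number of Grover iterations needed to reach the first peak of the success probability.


After j Grover iterations the success probability is P(j) = sin^2((2j+1)*theta), where sin(theta) = sqrt(k/N).
N = 2^4 = 16, k = 1
sin(theta) = sqrt(k/N) = 0.25
theta = arcsin(sqrt(k/N)) = 0.2526802551 rad
P(j) reaches its first maximum when (2j+1)*theta is as close as possible to pi/2, i.e. j = round(pi/(4*theta) - 1/2).
pi/(4*theta) - 1/2 = 2.6083
(For comparison, the common estimate pi/4 * sqrt(N/k) = 3.1416; the exact maximiser is used here.)
Optimal iterations = 3

3


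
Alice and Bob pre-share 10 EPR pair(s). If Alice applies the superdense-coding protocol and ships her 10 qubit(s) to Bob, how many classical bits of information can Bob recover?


Superdense coding allows 2 classical bits per shared entangled pair.
10 pair(s) -> 2 * 10 = 20 classical bits

20


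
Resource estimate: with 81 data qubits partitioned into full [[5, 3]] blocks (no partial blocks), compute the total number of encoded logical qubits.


Each code block uses 5 physical qubits for 3 logical qubit(s).
Number of complete blocks = floor(81 / 5) = 16
Logical qubits = 16 * 3
= 48

48


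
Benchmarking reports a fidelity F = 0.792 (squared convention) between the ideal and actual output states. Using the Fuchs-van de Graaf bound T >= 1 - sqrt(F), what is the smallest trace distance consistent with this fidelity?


Fuchs-van de Graaf (squared-fidelity convention): 1 - sqrt(F) <= T <= sqrt(1 - F).
Lower bound: T >= 1 - sqrt(F)
sqrt(F) = sqrt(0.792) = 0.8899
T >= 1 - 0.8899
T >= 0.1101

0.1101


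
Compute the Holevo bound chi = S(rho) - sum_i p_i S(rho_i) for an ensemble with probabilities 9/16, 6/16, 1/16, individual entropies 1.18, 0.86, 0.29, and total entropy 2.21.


chi = S(rho) - sum_i p_i * S(rho_i)
Weighted entropy = 9/16 * 1.18 + 6/16 * 0.86 + 1/16 * 0.29
= 1.0044
chi = 2.21 - 1.0044
= 1.2056

1.2056


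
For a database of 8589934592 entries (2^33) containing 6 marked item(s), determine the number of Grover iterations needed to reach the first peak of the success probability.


After j Grover iterations the success probability is P(j) = sin^2((2j+1)*theta), where sin(theta) = sqrt(k/N).
N = 2^33 = 8589934592, k = 6
sin(theta) = sqrt(k/N) = 2.642899792e-05
theta = arcsin(sqrt(k/N)) = 2.642899792e-05 rad
P(j) reaches its first maximum when (2j+1)*theta is as close as possible to pi/2, i.e. j = round(pi/(4*theta) - 1/2).
pi/(4*theta) - 1/2 = 29716.7888
(For comparison, the common estimate pi/4 * sqrt(N/k) = 29717.2888; the exact maximiser is used here.)
Optimal iterations = 29717

29717


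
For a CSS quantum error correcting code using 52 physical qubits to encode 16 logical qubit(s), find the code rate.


Code rate R = k/n
= 16/52
= 0.3077

0.3077


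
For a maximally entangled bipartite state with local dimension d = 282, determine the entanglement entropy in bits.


For a maximally entangled state in d x d:
S = log2(d) = log2(282)
= 8.1396

8.1396


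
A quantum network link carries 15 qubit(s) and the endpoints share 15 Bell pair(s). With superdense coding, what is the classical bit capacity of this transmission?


Superdense coding allows 2 classical bits per shared entangled pair.
15 pair(s) -> 2 * 15 = 30 classical bits

30


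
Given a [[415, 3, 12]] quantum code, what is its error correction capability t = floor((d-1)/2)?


Code parameters: [[415, 3, 12]], distance d = 12.
Number of correctable errors = floor((d-1)/2)
= floor((12 - 1)/2)
= floor(11/2)
= 5

5


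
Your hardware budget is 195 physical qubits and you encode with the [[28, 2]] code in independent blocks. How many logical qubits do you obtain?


Each code block uses 28 physical qubits for 2 logical qubit(s).
Number of complete blocks = floor(195 / 28) = 6
Logical qubits = 6 * 2
= 12

12


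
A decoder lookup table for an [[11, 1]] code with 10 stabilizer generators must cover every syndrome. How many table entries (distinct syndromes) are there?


Each stabilizer generator gives a binary (+1 or -1) measurement outcome.
With 10 independent generators:
Total syndromes = 2^10
= 1024

1024


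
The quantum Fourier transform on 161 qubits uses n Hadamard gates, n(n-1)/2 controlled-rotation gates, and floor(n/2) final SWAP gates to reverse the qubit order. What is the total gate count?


Hadamard gates: 161
Controlled rotations: n*(n-1)/2 = 161*160/2 = 12880
SWAP gates: floor(n/2) = floor(161/2) = 80
Total = 161 + 12880 + 80
= 13121

13121


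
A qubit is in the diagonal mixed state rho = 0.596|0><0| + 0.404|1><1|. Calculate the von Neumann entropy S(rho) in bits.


S = -p*log2(p) - (1-p)*log2(1-p)
p = 0.5960, 1-p = 0.4040
= -0.5960 * log2(0.5960) - 0.4040 * log2(0.4040)
= -(-0.4450) - (-0.5283)
= 0.9732

0.9732


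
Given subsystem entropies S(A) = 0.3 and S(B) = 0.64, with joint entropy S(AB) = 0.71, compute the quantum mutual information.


I(A:B) = S(A) + S(B) - S(AB)
= 0.3 + 0.64 - 0.71
= 0.2300

0.2300


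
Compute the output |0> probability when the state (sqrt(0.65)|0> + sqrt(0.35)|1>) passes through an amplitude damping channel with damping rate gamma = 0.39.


For amplitude damping with parameter gamma on state sqrt(a)|0> + sqrt(b)|1>:
alpha^2 = 0.65, beta^2 = 0.35
P(|0>) = alpha^2 + gamma * beta^2
= 0.65 + 0.39 * 0.35
= 0.65 + 0.1365
= 0.7865

0.7865


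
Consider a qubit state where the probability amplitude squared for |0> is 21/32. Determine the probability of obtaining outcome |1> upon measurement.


|alpha|^2 = 21/32 = 0.6562
|beta|^2 = 1 - 21/32 = 11/32 = 0.3438
P(|1>) = |beta|^2 = 0.3438

0.3438


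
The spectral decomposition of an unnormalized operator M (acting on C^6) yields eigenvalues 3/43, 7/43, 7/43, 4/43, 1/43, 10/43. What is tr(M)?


tr(M) = sum of eigenvalues
= 3/43 + 7/43 + 7/43 + 4/43 + 1/43 + 10/43
= 32/43
= 0.7442

0.7442


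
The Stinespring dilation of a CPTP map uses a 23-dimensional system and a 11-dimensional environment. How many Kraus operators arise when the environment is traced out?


Tracing out the environment in an orthonormal basis {|i>_E} gives Kraus operators K_i = <i|_E U |0>_E.
Number of Kraus operators = dim(H_env) = d_env
= 11

11


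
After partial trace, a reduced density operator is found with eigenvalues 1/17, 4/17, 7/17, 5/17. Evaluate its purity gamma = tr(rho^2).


tr(rho^2) = sum of eigenvalues squared
= (1/17)^2 + (4/17)^2 + (7/17)^2 + (5/17)^2
= (1 + 16 + 49 + 25) / 289
= 91/289
= 0.3149

0.3149


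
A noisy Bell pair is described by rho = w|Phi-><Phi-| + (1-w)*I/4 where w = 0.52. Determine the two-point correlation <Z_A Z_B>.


|Phi-> = (|00> - |11>)/sqrt(2)
For the pure Bell state, <Z_A Z_B> = +1 (Bell-state Pauli correlator).
The maximally-mixed part I/4 has tr(I/4 * P tensor P) = 0 for any traceless Pauli P.
So <Z_A Z_B>_rho = w * (+1) + (1 - w) * 0
= 0.52 * (+1)
= 0.5200

0.5200


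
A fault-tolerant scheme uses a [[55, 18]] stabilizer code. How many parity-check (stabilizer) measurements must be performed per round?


For an [[n,k]] stabilizer code:
Number of stabilizer generators = n - k
= 55 - 18
= 37

37


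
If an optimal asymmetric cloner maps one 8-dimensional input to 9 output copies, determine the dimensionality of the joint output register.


Output space = H^(tensor 9) where dim(H) = 8
dim = 8^9
= 64 (after 2 factors)
= 512 (after 3 factors)
= 4096 (after 4 factors)
= 32768 (after 5 factors)
= 262144 (after 6 factors)
= 2097152 (after 7 factors)
= 16777216 (after 8 factors)
= 134217728 (after 9 factors)
= 134217728

134217728


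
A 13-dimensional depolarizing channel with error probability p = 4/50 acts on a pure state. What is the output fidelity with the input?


F = (1-p) + p/d
= (1 - 0.0800) + 0.0800/13
= 0.9200 + 0.0062
= 0.9262

0.9262


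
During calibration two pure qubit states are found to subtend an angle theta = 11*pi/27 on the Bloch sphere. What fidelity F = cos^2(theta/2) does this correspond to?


For states separated by angle theta on Bloch sphere:
F = cos^2(theta/2)
theta = 11*pi/27 = 1.2799
theta/2 = 0.6400
cos(theta/2) = 0.8021
F = 0.6434

0.6434


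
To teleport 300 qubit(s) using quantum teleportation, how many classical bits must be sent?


Quantum teleportation requires 2 classical bits per qubit teleported.
300 qubit(s) -> 2 * 300 = 600 classical bits

600


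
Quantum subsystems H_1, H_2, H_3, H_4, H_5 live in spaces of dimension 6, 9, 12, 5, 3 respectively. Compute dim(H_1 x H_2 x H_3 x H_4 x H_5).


dim(H_1 x H_2 x H_3 x H_4 x H_5) = 6 * 9 * 12 * 5 * 3
= 54 * 12 * 5 * 3
= 648 * 5 * 3
= 3240 * 3
= 9720

9720


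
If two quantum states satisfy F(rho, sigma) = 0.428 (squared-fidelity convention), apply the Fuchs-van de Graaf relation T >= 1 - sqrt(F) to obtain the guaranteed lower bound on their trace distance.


Fuchs-van de Graaf (squared-fidelity convention): 1 - sqrt(F) <= T <= sqrt(1 - F).
Lower bound: T >= 1 - sqrt(F)
sqrt(F) = sqrt(0.428) = 0.6542
T >= 1 - 0.6542
T >= 0.3458

0.3458


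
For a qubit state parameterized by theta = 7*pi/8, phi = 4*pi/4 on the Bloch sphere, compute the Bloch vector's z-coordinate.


theta = 2.7489, phi = 3.1416
r_z = cos(theta) = -0.9239

-0.9239


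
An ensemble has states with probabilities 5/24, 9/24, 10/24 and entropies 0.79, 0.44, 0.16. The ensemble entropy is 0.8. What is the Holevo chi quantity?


chi = S(rho) - sum_i p_i * S(rho_i)
Weighted entropy = 5/24 * 0.79 + 9/24 * 0.44 + 10/24 * 0.16
= 0.3963
chi = 0.8 - 0.3963
= 0.4037

0.4037


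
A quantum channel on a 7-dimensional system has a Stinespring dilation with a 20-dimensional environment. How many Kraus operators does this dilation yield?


Tracing out the environment in an orthonormal basis {|i>_E} gives Kraus operators K_i = <i|_E U |0>_E.
Number of Kraus operators = dim(H_env) = d_env
= 20

20


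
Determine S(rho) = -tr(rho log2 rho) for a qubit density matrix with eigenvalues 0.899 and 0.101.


S = -p*log2(p) - (1-p)*log2(1-p)
p = 0.8990, 1-p = 0.1010
= -0.8990 * log2(0.8990) - 0.1010 * log2(0.1010)
= -(-0.1381) - (-0.3341)
= 0.4722

0.4722


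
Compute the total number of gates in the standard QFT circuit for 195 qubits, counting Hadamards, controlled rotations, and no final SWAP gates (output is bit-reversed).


Hadamard gates: 195
Controlled rotations: n*(n-1)/2 = 195*194/2 = 18915
SWAP gates: 0 (omitted)
Total = 195 + 18915
= 19110

19110


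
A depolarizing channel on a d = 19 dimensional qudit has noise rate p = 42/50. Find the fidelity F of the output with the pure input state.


F = (1-p) + p/d
= (1 - 0.8400) + 0.8400/19
= 0.1600 + 0.0442
= 0.2042

0.2042


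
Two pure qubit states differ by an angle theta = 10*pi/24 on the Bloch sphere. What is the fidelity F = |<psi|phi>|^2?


For states separated by angle theta on Bloch sphere:
F = cos^2(theta/2)
theta = 10*pi/24 = 1.3090
theta/2 = 0.6545
cos(theta/2) = 0.7934
F = 0.6294

0.6294


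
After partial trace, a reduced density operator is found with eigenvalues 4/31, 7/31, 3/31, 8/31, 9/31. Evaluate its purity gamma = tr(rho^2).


tr(rho^2) = sum of eigenvalues squared
= (4/31)^2 + (7/31)^2 + (3/31)^2 + (8/31)^2 + (9/31)^2
= (16 + 49 + 9 + 64 + 81) / 961
= 219/961
= 0.2279

0.2279


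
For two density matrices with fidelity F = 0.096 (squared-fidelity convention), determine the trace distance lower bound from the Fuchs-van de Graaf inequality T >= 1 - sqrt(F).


Fuchs-van de Graaf (squared-fidelity convention): 1 - sqrt(F) <= T <= sqrt(1 - F).
Lower bound: T >= 1 - sqrt(F)
sqrt(F) = sqrt(0.096) = 0.3098
T >= 1 - 0.3098
T >= 0.6902

0.6902


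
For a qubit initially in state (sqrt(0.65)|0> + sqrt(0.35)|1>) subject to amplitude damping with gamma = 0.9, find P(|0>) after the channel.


For amplitude damping with parameter gamma on state sqrt(a)|0> + sqrt(b)|1>:
alpha^2 = 0.65, beta^2 = 0.35
P(|0>) = alpha^2 + gamma * beta^2
= 0.65 + 0.9 * 0.35
= 0.65 + 0.3150
= 0.9650

0.9650


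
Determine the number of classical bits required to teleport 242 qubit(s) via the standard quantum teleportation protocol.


Quantum teleportation requires 2 classical bits per qubit teleported.
242 qubit(s) -> 2 * 242 = 484 classical bits

484


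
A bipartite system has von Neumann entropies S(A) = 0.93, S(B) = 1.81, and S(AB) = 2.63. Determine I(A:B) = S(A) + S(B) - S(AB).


I(A:B) = S(A) + S(B) - S(AB)
= 0.93 + 1.81 - 2.63
= 0.1100

0.1100


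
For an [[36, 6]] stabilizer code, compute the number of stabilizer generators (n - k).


For an [[n,k]] stabilizer code:
Number of stabilizer generators = n - k
= 36 - 6
= 30

30


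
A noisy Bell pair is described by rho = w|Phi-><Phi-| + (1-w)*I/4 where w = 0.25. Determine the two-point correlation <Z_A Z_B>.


|Phi-> = (|00> - |11>)/sqrt(2)
For the pure Bell state, <Z_A Z_B> = +1 (Bell-state Pauli correlator).
The maximally-mixed part I/4 has tr(I/4 * P tensor P) = 0 for any traceless Pauli P.
So <Z_A Z_B>_rho = w * (+1) + (1 - w) * 0
= 0.25 * (+1)
= 0.2500

0.2500


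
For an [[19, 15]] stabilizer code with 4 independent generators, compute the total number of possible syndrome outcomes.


Each stabilizer generator gives a binary (+1 or -1) measurement outcome.
With 4 independent generators:
Total syndromes = 2^4
= 16

16


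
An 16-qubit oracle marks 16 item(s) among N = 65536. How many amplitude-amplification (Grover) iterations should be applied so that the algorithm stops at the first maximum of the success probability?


After j Grover iterations the success probability is P(j) = sin^2((2j+1)*theta), where sin(theta) = sqrt(k/N).
N = 2^16 = 65536, k = 16
sin(theta) = sqrt(k/N) = 0.015625
theta = arcsin(sqrt(k/N)) = 0.01562563585 rad
P(j) reaches its first maximum when (2j+1)*theta is as close as possible to pi/2, i.e. j = round(pi/(4*theta) - 1/2).
pi/(4*theta) - 1/2 = 49.7634
(For comparison, the common estimate pi/4 * sqrt(N/k) = 50.2655; the exact maximiser is used here.)
Optimal iterations = 50

50
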